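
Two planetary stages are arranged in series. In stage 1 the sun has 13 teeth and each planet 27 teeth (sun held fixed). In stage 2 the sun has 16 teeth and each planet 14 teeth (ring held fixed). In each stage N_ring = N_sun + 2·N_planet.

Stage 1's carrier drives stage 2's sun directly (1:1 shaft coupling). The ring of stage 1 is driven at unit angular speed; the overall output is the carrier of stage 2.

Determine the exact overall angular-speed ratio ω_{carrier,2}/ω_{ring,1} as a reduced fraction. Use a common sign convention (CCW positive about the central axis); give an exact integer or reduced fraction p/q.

67/300

Stage 1: N_ring = 13 + 2·27 = 67
Stage 1: 13(ω_s−ω_c) = −67(ω_r−ω_c),  ω_s=0, ω_r=1
Stage 1: 13(0−ω_c) = −67(1−ω_c)  ⇒  80ω_c = 67  ⇒  ω_c = 67/80
  ⇒ ω_c¹/ω_r¹ = 67/80
Stage 2: N_ring = 16 + 2·14 = 44
Stage 2: 16(ω_s−ω_c) = −44(ω_r−ω_c),  ω_r=0, ω_s=1
Stage 2: 16(1−ω_c) = −44(0−ω_c)  ⇒  60ω_c = 16  ⇒  ω_c = 4/15
  ⇒ ω_c²/ω_s² = 4/15
Coupling ω_s² = ω_c¹ ⇒ overall = 67/80 × 4/15 = 67/300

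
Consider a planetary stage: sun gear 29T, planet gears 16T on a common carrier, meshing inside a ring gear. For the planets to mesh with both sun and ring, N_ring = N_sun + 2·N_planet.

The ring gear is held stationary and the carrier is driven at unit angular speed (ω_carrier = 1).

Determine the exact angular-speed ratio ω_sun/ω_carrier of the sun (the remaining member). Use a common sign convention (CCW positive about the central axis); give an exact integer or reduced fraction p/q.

90/29

N_ring = 29 + 2·16 = 61
29(ω_s−ω_c) = −61(ω_r−ω_c),  ω_r=0, ω_c=1
ω_s = 1 − (61/29)(0−1) = 90/29
ω_s/ω_c = 90/29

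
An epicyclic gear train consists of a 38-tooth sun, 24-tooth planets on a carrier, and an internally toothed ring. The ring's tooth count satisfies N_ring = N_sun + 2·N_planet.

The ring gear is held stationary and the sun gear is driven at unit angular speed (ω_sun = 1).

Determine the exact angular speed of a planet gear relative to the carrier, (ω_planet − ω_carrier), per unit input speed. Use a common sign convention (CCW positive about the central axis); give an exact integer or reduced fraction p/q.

N_ring = 38 + 2·24 = 86
38(ω_s−ω_c) = −86(ω_r−ω_c),  ω_r=0, ω_s=1
38(1−ω_c) = −86(0−ω_c)  ⇒  124ω_c = 38  ⇒  ω_c = 19/62
sun–planet: 38·(1−19/62) = −24·(ω_p−ω_c)  ⇒  ω_p−ω_c = −(38/24)·(43/62) = -817/744

-817/744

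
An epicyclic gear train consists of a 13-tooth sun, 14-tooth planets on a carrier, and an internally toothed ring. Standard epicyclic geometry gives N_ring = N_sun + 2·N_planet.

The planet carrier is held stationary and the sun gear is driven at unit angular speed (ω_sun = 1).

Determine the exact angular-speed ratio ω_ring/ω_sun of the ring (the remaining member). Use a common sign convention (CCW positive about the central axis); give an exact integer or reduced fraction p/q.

N_ring = 13 + 2·14 = 41
13(ω_s−ω_c) = −41(ω_r−ω_c),  ω_c=0, ω_s=1
ω_r = 0 − (13/41)(1−0) = -13/41
ω_r/ω_s = -13/41

-13/41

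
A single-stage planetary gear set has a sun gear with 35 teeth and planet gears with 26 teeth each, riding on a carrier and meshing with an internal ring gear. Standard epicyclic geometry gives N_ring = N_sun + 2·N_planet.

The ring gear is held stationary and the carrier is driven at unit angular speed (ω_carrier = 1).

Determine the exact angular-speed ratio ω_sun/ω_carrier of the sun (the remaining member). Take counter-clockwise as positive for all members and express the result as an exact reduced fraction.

N_ring = 35 + 2·26 = 87
35(ω_s−ω_c) = −87(ω_r−ω_c),  ω_r=0, ω_c=1
ω_s = 1 − (87/35)(0−1) = 122/35
ω_s/ω_c = 122/35

122/35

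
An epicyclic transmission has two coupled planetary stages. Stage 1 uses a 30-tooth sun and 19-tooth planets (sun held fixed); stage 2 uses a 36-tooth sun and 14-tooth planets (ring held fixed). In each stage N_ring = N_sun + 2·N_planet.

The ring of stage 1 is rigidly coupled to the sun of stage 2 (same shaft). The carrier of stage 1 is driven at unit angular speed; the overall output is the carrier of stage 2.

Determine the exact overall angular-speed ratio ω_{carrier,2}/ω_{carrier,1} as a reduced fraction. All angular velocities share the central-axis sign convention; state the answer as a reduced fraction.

Stage 1: N_ring = 30 + 2·19 = 68
Stage 1: 30(ω_s−ω_c) = −68(ω_r−ω_c),  ω_s=0, ω_c=1
Stage 1: ω_r = 1 − (30/68)(0−1) = 49/34
  ⇒ ω_r¹/ω_c¹ = 49/34
Stage 2: N_ring = 36 + 2·14 = 64
Stage 2: 36(ω_s−ω_c) = −64(ω_r−ω_c),  ω_r=0, ω_s=1
Stage 2: 36(1−ω_c) = −64(0−ω_c)  ⇒  100ω_c = 36  ⇒  ω_c = 9/25
  ⇒ ω_c²/ω_s² = 9/25
Coupling ω_s² = ω_r¹ ⇒ overall = 49/34 × 9/25 = 441/850

441/850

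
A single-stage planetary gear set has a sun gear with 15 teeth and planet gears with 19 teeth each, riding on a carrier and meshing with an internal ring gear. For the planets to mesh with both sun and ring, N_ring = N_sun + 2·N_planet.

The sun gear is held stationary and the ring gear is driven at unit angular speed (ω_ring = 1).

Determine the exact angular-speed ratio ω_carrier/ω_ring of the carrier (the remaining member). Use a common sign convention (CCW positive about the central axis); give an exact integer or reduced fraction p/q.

53/68

N_ring = 15 + 2·19 = 53
15(ω_s−ω_c) = −53(ω_r−ω_c),  ω_s=0, ω_r=1
15(0−ω_c) = −53(1−ω_c)  ⇒  68ω_c = 53  ⇒  ω_c = 53/68
ω_c/ω_r = 53/68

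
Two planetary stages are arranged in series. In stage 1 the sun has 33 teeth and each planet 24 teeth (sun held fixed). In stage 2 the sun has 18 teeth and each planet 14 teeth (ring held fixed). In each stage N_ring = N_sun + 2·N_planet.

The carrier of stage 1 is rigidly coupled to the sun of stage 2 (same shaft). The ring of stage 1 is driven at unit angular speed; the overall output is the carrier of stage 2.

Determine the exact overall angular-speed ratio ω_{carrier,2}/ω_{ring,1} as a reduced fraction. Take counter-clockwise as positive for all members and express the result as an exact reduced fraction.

Stage 1: N_ring = 33 + 2·24 = 81
Stage 1: 33(ω_s−ω_c) = −81(ω_r−ω_c),  ω_s=0, ω_r=1
Stage 1: 33(0−ω_c) = −81(1−ω_c)  ⇒  114ω_c = 81  ⇒  ω_c = 27/38
  ⇒ ω_c¹/ω_r¹ = 27/38
Stage 2: N_ring = 18 + 2·14 = 46
Stage 2: 18(ω_s−ω_c) = −46(ω_r−ω_c),  ω_r=0, ω_s=1
Stage 2: 18(1−ω_c) = −46(0−ω_c)  ⇒  64ω_c = 18  ⇒  ω_c = 9/32
  ⇒ ω_c²/ω_s² = 9/32
Coupling ω_s² = ω_c¹ ⇒ overall = 27/38 × 9/32 = 243/1216

243/1216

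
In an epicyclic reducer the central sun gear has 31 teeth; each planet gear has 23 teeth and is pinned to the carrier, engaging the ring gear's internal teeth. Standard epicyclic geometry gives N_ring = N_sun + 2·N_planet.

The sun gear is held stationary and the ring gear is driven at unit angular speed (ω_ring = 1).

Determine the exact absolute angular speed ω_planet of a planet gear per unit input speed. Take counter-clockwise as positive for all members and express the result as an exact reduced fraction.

77/46

N_ring = 31 + 2·23 = 77
31(ω_s−ω_c) = −77(ω_r−ω_c),  ω_s=0, ω_r=1
31(0−ω_c) = −77(1−ω_c)  ⇒  108ω_c = 77  ⇒  ω_c = 77/108
sun–planet: 31·(0−77/108) = −23·(ω_p−ω_c)  ⇒  ω_p−ω_c = −(31/23)·(-77/108) = 2387/2484
ω_p = 77/108 + 2387/2484 = 77/46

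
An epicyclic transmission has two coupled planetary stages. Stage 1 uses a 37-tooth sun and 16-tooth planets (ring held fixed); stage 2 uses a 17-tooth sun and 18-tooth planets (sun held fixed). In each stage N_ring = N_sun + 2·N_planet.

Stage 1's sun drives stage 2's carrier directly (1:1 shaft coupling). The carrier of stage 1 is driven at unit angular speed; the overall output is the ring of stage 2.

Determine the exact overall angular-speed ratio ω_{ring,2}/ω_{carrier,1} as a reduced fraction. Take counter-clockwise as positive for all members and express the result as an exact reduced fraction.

140/37

Stage 1: N_ring = 37 + 2·16 = 69
Stage 1: 37(ω_s−ω_c) = −69(ω_r−ω_c),  ω_r=0, ω_c=1
Stage 1: ω_s = 1 − (69/37)(0−1) = 106/37
  ⇒ ω_s¹/ω_c¹ = 106/37
Stage 2: N_ring = 17 + 2·18 = 53
Stage 2: 17(ω_s−ω_c) = −53(ω_r−ω_c),  ω_s=0, ω_c=1
Stage 2: ω_r = 1 − (17/53)(0−1) = 70/53
  ⇒ ω_r²/ω_c² = 70/53
Coupling ω_c² = ω_s¹ ⇒ overall = 106/37 × 70/53 = 140/37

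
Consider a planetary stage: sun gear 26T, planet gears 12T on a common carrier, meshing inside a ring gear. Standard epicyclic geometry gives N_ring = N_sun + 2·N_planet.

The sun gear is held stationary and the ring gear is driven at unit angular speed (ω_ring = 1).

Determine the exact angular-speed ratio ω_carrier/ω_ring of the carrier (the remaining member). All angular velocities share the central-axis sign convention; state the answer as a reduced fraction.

N_ring = 26 + 2·12 = 50
26(ω_s−ω_c) = −50(ω_r−ω_c),  ω_s=0, ω_r=1
26(0−ω_c) = −50(1−ω_c)  ⇒  76ω_c = 50  ⇒  ω_c = 25/38
ω_c/ω_r = 25/38

25/38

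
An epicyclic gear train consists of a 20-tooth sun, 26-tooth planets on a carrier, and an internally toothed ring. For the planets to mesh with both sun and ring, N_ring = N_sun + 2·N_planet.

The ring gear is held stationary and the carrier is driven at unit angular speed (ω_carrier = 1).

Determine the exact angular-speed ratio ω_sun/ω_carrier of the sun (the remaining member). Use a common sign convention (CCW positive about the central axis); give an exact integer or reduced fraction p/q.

23/5

N_ring = 20 + 2·26 = 72
20(ω_s−ω_c) = −72(ω_r−ω_c),  ω_r=0, ω_c=1
ω_s = 1 − (72/20)(0−1) = 23/5
ω_s/ω_c = 23/5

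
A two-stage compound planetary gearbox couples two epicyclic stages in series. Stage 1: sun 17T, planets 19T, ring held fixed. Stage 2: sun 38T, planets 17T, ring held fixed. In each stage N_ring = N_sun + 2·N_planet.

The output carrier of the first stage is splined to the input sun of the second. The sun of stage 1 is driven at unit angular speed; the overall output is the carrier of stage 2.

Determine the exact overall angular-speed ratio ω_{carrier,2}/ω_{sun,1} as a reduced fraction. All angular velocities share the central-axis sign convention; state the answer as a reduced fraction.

Stage 1: N_ring = 17 + 2·19 = 55
Stage 1: 17(ω_s−ω_c) = −55(ω_r−ω_c),  ω_r=0, ω_s=1
Stage 1: 17(1−ω_c) = −55(0−ω_c)  ⇒  72ω_c = 17  ⇒  ω_c = 17/72
  ⇒ ω_c¹/ω_s¹ = 17/72
Stage 2: N_ring = 38 + 2·17 = 72
Stage 2: 38(ω_s−ω_c) = −72(ω_r−ω_c),  ω_r=0, ω_s=1
Stage 2: 38(1−ω_c) = −72(0−ω_c)  ⇒  110ω_c = 38  ⇒  ω_c = 19/55
  ⇒ ω_c²/ω_s² = 19/55
Coupling ω_s² = ω_c¹ ⇒ overall = 17/72 × 19/55 = 323/3960

323/3960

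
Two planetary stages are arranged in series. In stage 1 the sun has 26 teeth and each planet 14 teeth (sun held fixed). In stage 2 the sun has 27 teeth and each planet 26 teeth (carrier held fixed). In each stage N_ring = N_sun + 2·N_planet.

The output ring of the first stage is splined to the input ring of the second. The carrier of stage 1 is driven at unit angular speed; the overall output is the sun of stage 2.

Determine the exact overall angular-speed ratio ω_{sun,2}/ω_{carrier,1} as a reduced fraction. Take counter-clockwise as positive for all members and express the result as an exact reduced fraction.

Stage 1: N_ring = 26 + 2·14 = 54
Stage 1: 26(ω_s−ω_c) = −54(ω_r−ω_c),  ω_s=0, ω_c=1
Stage 1: ω_r = 1 − (26/54)(0−1) = 40/27
  ⇒ ω_r¹/ω_c¹ = 40/27
Stage 2: N_ring = 27 + 2·26 = 79
Stage 2: 27(ω_s−ω_c) = −79(ω_r−ω_c),  ω_c=0, ω_r=1
Stage 2: ω_s = 0 − (79/27)(1−0) = -79/27
  ⇒ ω_s²/ω_r² = -79/27
Coupling ω_r² = ω_r¹ ⇒ overall = 40/27 × -79/27 = -3160/729

-3160/729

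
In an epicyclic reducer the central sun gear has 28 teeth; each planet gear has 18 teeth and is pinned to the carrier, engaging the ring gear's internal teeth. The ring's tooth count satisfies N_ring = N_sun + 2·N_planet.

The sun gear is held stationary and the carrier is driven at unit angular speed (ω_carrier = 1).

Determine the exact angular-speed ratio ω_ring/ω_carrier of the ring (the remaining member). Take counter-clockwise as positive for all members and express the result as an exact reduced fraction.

N_ring = 28 + 2·18 = 64
28(ω_s−ω_c) = −64(ω_r−ω_c),  ω_s=0, ω_c=1
ω_r = 1 − (28/64)(0−1) = 23/16
ω_r/ω_c = 23/16

23/16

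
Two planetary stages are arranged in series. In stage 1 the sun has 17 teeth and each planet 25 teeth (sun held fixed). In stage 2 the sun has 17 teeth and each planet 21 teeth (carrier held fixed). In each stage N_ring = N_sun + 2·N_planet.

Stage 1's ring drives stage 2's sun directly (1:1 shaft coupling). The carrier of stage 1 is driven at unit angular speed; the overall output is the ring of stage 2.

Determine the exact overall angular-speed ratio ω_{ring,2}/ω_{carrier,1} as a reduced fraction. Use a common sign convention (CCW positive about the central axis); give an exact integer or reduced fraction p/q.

-1428/3953

Stage 1: N_ring = 17 + 2·25 = 67
Stage 1: 17(ω_s−ω_c) = −67(ω_r−ω_c),  ω_s=0, ω_c=1
Stage 1: ω_r = 1 − (17/67)(0−1) = 84/67
  ⇒ ω_r¹/ω_c¹ = 84/67
Stage 2: N_ring = 17 + 2·21 = 59
Stage 2: 17(ω_s−ω_c) = −59(ω_r−ω_c),  ω_c=0, ω_s=1
Stage 2: ω_r = 0 − (17/59)(1−0) = -17/59
  ⇒ ω_r²/ω_s² = -17/59
Coupling ω_s² = ω_r¹ ⇒ overall = 84/67 × -17/59 = -1428/3953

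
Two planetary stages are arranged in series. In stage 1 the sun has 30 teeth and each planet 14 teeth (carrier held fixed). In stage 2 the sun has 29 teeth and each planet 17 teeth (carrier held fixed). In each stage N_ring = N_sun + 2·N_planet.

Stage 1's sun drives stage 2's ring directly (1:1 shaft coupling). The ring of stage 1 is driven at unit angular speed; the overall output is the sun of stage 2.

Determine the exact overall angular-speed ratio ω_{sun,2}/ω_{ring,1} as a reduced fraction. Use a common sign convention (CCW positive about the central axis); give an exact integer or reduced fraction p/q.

Stage 1: N_ring = 30 + 2·14 = 58
Stage 1: 30(ω_s−ω_c) = −58(ω_r−ω_c),  ω_c=0, ω_r=1
Stage 1: ω_s = 0 − (58/30)(1−0) = -29/15
  ⇒ ω_s¹/ω_r¹ = -29/15
Stage 2: N_ring = 29 + 2·17 = 63
Stage 2: 29(ω_s−ω_c) = −63(ω_r−ω_c),  ω_c=0, ω_r=1
Stage 2: ω_s = 0 − (63/29)(1−0) = -63/29
  ⇒ ω_s²/ω_r² = -63/29
Coupling ω_r² = ω_s¹ ⇒ overall = -29/15 × -63/29 = 21/5

21/5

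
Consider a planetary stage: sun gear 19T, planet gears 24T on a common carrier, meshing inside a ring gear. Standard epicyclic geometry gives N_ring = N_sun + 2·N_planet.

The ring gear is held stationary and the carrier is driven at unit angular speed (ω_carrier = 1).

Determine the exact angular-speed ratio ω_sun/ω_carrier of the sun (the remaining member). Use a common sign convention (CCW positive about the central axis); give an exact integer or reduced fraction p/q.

86/19

N_ring = 19 + 2·24 = 67
19(ω_s−ω_c) = −67(ω_r−ω_c),  ω_r=0, ω_c=1
ω_s = 1 − (67/19)(0−1) = 86/19
ω_s/ω_c = 86/19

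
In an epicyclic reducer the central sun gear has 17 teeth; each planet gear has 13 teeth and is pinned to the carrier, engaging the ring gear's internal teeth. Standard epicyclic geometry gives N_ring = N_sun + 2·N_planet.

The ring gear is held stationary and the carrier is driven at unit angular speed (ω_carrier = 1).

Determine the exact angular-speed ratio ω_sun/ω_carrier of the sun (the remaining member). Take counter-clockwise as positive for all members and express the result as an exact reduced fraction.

60/17

N_ring = 17 + 2·13 = 43
17(ω_s−ω_c) = −43(ω_r−ω_c),  ω_r=0, ω_c=1
ω_s = 1 − (43/17)(0−1) = 60/17
ω_s/ω_c = 60/17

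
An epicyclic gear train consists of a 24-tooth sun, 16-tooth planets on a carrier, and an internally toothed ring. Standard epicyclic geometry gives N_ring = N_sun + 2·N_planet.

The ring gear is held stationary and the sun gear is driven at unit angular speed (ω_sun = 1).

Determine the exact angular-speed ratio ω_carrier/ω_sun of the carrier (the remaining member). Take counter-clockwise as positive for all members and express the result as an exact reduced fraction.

N_ring = 24 + 2·16 = 56
24(ω_s−ω_c) = −56(ω_r−ω_c),  ω_r=0, ω_s=1
24(1−ω_c) = −56(0−ω_c)  ⇒  80ω_c = 24  ⇒  ω_c = 3/10
ω_c/ω_s = 3/10

3/10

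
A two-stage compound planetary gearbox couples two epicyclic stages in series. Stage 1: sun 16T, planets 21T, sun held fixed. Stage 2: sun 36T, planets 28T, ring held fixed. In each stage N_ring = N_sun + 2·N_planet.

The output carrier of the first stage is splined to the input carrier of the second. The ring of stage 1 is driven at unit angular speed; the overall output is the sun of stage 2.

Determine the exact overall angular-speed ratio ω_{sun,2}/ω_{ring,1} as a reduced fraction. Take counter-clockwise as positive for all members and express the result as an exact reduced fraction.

Stage 1: N_ring = 16 + 2·21 = 58
Stage 1: 16(ω_s−ω_c) = −58(ω_r−ω_c),  ω_s=0, ω_r=1
Stage 1: 16(0−ω_c) = −58(1−ω_c)  ⇒  74ω_c = 58  ⇒  ω_c = 29/37
  ⇒ ω_c¹/ω_r¹ = 29/37
Stage 2: N_ring = 36 + 2·28 = 92
Stage 2: 36(ω_s−ω_c) = −92(ω_r−ω_c),  ω_r=0, ω_c=1
Stage 2: ω_s = 1 − (92/36)(0−1) = 32/9
  ⇒ ω_s²/ω_c² = 32/9
Coupling ω_c² = ω_c¹ ⇒ overall = 29/37 × 32/9 = 928/333

928/333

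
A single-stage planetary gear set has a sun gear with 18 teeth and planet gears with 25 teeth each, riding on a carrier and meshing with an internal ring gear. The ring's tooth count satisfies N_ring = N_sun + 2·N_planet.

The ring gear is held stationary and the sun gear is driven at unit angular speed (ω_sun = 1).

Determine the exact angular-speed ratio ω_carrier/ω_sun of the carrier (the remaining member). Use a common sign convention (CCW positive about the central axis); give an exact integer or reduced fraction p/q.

N_ring = 18 + 2·25 = 68
18(ω_s−ω_c) = −68(ω_r−ω_c),  ω_r=0, ω_s=1
18(1−ω_c) = −68(0−ω_c)  ⇒  86ω_c = 18  ⇒  ω_c = 9/43
ω_c/ω_s = 9/43

9/43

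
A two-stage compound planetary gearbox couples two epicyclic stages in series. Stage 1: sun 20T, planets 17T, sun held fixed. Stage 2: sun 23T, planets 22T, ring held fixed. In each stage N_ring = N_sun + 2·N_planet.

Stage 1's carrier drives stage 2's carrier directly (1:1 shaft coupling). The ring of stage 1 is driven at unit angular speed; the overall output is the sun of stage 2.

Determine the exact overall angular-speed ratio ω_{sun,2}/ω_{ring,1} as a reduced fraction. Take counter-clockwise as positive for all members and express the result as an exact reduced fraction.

Stage 1: N_ring = 20 + 2·17 = 54
Stage 1: 20(ω_s−ω_c) = −54(ω_r−ω_c),  ω_s=0, ω_r=1
Stage 1: 20(0−ω_c) = −54(1−ω_c)  ⇒  74ω_c = 54  ⇒  ω_c = 27/37
  ⇒ ω_c¹/ω_r¹ = 27/37
Stage 2: N_ring = 23 + 2·22 = 67
Stage 2: 23(ω_s−ω_c) = −67(ω_r−ω_c),  ω_r=0, ω_c=1
Stage 2: ω_s = 1 − (67/23)(0−1) = 90/23
  ⇒ ω_s²/ω_c² = 90/23
Coupling ω_c² = ω_c¹ ⇒ overall = 27/37 × 90/23 = 2430/851

2430/851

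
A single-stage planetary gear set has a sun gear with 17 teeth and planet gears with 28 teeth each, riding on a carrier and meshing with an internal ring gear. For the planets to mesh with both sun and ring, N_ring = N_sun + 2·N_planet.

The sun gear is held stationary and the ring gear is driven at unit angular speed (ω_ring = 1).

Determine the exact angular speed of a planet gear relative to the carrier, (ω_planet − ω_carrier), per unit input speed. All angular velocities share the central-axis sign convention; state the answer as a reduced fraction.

N_ring = 17 + 2·28 = 73
17(ω_s−ω_c) = −73(ω_r−ω_c),  ω_s=0, ω_r=1
17(0−ω_c) = −73(1−ω_c)  ⇒  90ω_c = 73  ⇒  ω_c = 73/90
sun–planet: 17·(0−73/90) = −28·(ω_p−ω_c)  ⇒  ω_p−ω_c = −(17/28)·(-73/90) = 1241/2520

1241/2520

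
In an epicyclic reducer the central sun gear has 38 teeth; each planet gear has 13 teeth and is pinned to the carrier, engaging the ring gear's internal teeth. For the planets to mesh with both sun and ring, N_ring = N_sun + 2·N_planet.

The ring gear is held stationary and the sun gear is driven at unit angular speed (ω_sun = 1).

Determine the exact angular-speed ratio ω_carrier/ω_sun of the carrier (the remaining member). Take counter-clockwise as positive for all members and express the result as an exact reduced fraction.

19/51

N_ring = 38 + 2·13 = 64
38(ω_s−ω_c) = −64(ω_r−ω_c),  ω_r=0, ω_s=1
38(1−ω_c) = −64(0−ω_c)  ⇒  102ω_c = 38  ⇒  ω_c = 19/51
ω_c/ω_s = 19/51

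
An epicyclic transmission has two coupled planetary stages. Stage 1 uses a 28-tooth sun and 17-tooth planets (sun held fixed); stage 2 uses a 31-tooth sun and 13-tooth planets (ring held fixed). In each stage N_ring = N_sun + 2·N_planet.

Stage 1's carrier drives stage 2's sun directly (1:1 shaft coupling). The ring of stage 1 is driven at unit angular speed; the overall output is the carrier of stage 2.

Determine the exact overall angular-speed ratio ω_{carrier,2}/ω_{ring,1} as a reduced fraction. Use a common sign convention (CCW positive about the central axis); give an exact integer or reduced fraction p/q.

961/3960

Stage 1: N_ring = 28 + 2·17 = 62
Stage 1: 28(ω_s−ω_c) = −62(ω_r−ω_c),  ω_s=0, ω_r=1
Stage 1: 28(0−ω_c) = −62(1−ω_c)  ⇒  90ω_c = 62  ⇒  ω_c = 31/45
  ⇒ ω_c¹/ω_r¹ = 31/45
Stage 2: N_ring = 31 + 2·13 = 57
Stage 2: 31(ω_s−ω_c) = −57(ω_r−ω_c),  ω_r=0, ω_s=1
Stage 2: 31(1−ω_c) = −57(0−ω_c)  ⇒  88ω_c = 31  ⇒  ω_c = 31/88
  ⇒ ω_c²/ω_s² = 31/88
Coupling ω_s² = ω_c¹ ⇒ overall = 31/45 × 31/88 = 961/3960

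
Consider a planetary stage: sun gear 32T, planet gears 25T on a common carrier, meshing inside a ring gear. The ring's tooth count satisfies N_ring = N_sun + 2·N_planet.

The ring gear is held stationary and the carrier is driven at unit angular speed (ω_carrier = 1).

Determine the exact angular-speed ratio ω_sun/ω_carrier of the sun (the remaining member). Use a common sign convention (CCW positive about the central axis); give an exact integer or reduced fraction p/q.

N_ring = 32 + 2·25 = 82
32(ω_s−ω_c) = −82(ω_r−ω_c),  ω_r=0, ω_c=1
ω_s = 1 − (82/32)(0−1) = 57/16
ω_s/ω_c = 57/16

57/16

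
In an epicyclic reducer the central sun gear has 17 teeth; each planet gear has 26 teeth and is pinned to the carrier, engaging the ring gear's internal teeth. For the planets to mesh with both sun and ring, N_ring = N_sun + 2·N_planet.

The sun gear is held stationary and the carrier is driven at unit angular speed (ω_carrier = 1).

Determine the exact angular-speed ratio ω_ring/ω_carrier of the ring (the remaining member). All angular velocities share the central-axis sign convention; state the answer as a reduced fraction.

86/69

N_ring = 17 + 2·26 = 69
17(ω_s−ω_c) = −69(ω_r−ω_c),  ω_s=0, ω_c=1
ω_r = 1 − (17/69)(0−1) = 86/69
ω_r/ω_c = 86/69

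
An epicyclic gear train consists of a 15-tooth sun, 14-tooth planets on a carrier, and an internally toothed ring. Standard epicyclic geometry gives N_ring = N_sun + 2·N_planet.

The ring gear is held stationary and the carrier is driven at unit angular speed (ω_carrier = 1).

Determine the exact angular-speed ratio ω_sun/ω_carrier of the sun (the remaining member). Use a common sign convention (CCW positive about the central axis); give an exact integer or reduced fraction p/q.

58/15

N_ring = 15 + 2·14 = 43
15(ω_s−ω_c) = −43(ω_r−ω_c),  ω_r=0, ω_c=1
ω_s = 1 − (43/15)(0−1) = 58/15
ω_s/ω_c = 58/15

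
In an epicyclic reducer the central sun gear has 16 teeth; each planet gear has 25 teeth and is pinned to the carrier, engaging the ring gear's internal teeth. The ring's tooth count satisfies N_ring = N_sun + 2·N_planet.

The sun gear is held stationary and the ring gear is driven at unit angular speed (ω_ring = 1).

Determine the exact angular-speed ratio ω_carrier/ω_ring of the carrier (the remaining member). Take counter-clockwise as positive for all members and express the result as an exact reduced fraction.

N_ring = 16 + 2·25 = 66
16(ω_s−ω_c) = −66(ω_r−ω_c),  ω_s=0, ω_r=1
16(0−ω_c) = −66(1−ω_c)  ⇒  82ω_c = 66  ⇒  ω_c = 33/41
ω_c/ω_r = 33/41

33/41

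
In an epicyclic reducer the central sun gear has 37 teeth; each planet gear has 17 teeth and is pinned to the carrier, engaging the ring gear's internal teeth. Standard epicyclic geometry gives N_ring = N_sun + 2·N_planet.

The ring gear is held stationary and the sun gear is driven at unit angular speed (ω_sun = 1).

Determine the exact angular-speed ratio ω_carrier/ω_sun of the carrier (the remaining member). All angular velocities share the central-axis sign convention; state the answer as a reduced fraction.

37/108

N_ring = 37 + 2·17 = 71
37(ω_s−ω_c) = −71(ω_r−ω_c),  ω_r=0, ω_s=1
37(1−ω_c) = −71(0−ω_c)  ⇒  108ω_c = 37  ⇒  ω_c = 37/108
ω_c/ω_s = 37/108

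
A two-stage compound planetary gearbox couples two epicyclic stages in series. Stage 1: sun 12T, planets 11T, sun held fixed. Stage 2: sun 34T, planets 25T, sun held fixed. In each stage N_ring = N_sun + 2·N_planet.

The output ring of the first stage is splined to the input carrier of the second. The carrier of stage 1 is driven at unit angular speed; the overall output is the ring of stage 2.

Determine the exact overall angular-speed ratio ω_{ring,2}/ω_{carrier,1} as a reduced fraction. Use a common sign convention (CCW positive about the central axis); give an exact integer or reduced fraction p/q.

Stage 1: N_ring = 12 + 2·11 = 34
Stage 1: 12(ω_s−ω_c) = −34(ω_r−ω_c),  ω_s=0, ω_c=1
Stage 1: ω_r = 1 − (12/34)(0−1) = 23/17
  ⇒ ω_r¹/ω_c¹ = 23/17
Stage 2: N_ring = 34 + 2·25 = 84
Stage 2: 34(ω_s−ω_c) = −84(ω_r−ω_c),  ω_s=0, ω_c=1
Stage 2: ω_r = 1 − (34/84)(0−1) = 59/42
  ⇒ ω_r²/ω_c² = 59/42
Coupling ω_c² = ω_r¹ ⇒ overall = 23/17 × 59/42 = 1357/714

1357/714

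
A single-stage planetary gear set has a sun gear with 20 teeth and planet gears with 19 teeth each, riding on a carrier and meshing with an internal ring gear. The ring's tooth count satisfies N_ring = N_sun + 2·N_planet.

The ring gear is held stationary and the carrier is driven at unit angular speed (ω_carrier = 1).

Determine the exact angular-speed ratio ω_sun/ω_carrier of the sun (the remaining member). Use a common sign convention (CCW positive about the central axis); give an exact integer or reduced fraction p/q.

N_ring = 20 + 2·19 = 58
20(ω_s−ω_c) = −58(ω_r−ω_c),  ω_r=0, ω_c=1
ω_s = 1 − (58/20)(0−1) = 39/10
ω_s/ω_c = 39/10

39/10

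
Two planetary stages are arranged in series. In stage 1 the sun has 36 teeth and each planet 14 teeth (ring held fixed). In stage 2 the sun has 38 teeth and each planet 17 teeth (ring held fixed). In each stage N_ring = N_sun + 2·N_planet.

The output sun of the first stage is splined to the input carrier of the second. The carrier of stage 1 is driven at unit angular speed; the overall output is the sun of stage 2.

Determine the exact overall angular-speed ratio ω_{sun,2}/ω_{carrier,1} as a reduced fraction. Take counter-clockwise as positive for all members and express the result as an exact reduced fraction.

Stage 1: N_ring = 36 + 2·14 = 64
Stage 1: 36(ω_s−ω_c) = −64(ω_r−ω_c),  ω_r=0, ω_c=1
Stage 1: ω_s = 1 − (64/36)(0−1) = 25/9
  ⇒ ω_s¹/ω_c¹ = 25/9
Stage 2: N_ring = 38 + 2·17 = 72
Stage 2: 38(ω_s−ω_c) = −72(ω_r−ω_c),  ω_r=0, ω_c=1
Stage 2: ω_s = 1 − (72/38)(0−1) = 55/19
  ⇒ ω_s²/ω_c² = 55/19
Coupling ω_c² = ω_s¹ ⇒ overall = 25/9 × 55/19 = 1375/171

1375/171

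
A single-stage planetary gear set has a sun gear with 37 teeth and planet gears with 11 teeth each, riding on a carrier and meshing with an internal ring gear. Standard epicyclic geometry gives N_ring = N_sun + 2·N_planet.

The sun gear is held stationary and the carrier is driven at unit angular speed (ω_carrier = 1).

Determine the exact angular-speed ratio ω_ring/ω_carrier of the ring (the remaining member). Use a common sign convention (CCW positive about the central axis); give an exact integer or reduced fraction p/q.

N_ring = 37 + 2·11 = 59
37(ω_s−ω_c) = −59(ω_r−ω_c),  ω_s=0, ω_c=1
ω_r = 1 − (37/59)(0−1) = 96/59
ω_r/ω_c = 96/59

96/59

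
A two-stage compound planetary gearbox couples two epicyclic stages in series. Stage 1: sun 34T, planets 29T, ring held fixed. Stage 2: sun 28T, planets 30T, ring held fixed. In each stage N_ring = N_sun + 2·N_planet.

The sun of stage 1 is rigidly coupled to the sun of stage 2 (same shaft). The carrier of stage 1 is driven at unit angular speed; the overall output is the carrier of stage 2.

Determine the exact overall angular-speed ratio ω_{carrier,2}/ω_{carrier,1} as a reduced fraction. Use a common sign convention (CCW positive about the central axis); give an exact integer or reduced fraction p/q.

441/493

Stage 1: N_ring = 34 + 2·29 = 92
Stage 1: 34(ω_s−ω_c) = −92(ω_r−ω_c),  ω_r=0, ω_c=1
Stage 1: ω_s = 1 − (92/34)(0−1) = 63/17
  ⇒ ω_s¹/ω_c¹ = 63/17
Stage 2: N_ring = 28 + 2·30 = 88
Stage 2: 28(ω_s−ω_c) = −88(ω_r−ω_c),  ω_r=0, ω_s=1
Stage 2: 28(1−ω_c) = −88(0−ω_c)  ⇒  116ω_c = 28  ⇒  ω_c = 7/29
  ⇒ ω_c²/ω_s² = 7/29
Coupling ω_s² = ω_s¹ ⇒ overall = 63/17 × 7/29 = 441/493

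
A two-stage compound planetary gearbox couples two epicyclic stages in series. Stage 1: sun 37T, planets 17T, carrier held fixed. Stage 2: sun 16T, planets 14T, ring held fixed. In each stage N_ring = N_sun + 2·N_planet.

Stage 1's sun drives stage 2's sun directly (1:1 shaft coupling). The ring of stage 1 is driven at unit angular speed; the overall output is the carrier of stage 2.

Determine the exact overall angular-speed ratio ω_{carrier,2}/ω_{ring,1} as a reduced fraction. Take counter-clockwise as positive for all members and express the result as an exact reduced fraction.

Stage 1: N_ring = 37 + 2·17 = 71
Stage 1: 37(ω_s−ω_c) = −71(ω_r−ω_c),  ω_c=0, ω_r=1
Stage 1: ω_s = 0 − (71/37)(1−0) = -71/37
  ⇒ ω_s¹/ω_r¹ = -71/37
Stage 2: N_ring = 16 + 2·14 = 44
Stage 2: 16(ω_s−ω_c) = −44(ω_r−ω_c),  ω_r=0, ω_s=1
Stage 2: 16(1−ω_c) = −44(0−ω_c)  ⇒  60ω_c = 16  ⇒  ω_c = 4/15
  ⇒ ω_c²/ω_s² = 4/15
Coupling ω_s² = ω_s¹ ⇒ overall = -71/37 × 4/15 = -284/555

-284/555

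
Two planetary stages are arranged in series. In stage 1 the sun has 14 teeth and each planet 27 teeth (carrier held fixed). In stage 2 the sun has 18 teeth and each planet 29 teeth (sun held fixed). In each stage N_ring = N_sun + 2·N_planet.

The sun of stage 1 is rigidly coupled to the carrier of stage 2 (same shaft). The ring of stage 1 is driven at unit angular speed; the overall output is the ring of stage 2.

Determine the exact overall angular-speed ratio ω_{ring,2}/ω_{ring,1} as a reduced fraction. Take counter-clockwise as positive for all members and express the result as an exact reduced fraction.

-799/133

Stage 1: N_ring = 14 + 2·27 = 68
Stage 1: 14(ω_s−ω_c) = −68(ω_r−ω_c),  ω_c=0, ω_r=1
Stage 1: ω_s = 0 − (68/14)(1−0) = -34/7
  ⇒ ω_s¹/ω_r¹ = -34/7
Stage 2: N_ring = 18 + 2·29 = 76
Stage 2: 18(ω_s−ω_c) = −76(ω_r−ω_c),  ω_s=0, ω_c=1
Stage 2: ω_r = 1 − (18/76)(0−1) = 47/38
  ⇒ ω_r²/ω_c² = 47/38
Coupling ω_c² = ω_s¹ ⇒ overall = -34/7 × 47/38 = -799/133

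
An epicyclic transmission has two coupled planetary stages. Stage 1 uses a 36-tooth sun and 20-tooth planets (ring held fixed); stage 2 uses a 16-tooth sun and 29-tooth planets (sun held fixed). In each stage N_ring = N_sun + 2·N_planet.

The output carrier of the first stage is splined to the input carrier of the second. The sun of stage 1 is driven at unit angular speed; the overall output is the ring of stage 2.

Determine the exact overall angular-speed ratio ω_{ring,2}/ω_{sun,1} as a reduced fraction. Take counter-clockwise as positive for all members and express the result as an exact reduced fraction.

Stage 1: N_ring = 36 + 2·20 = 76
Stage 1: 36(ω_s−ω_c) = −76(ω_r−ω_c),  ω_r=0, ω_s=1
Stage 1: 36(1−ω_c) = −76(0−ω_c)  ⇒  112ω_c = 36  ⇒  ω_c = 9/28
  ⇒ ω_c¹/ω_s¹ = 9/28
Stage 2: N_ring = 16 + 2·29 = 74
Stage 2: 16(ω_s−ω_c) = −74(ω_r−ω_c),  ω_s=0, ω_c=1
Stage 2: ω_r = 1 − (16/74)(0−1) = 45/37
  ⇒ ω_r²/ω_c² = 45/37
Coupling ω_c² = ω_c¹ ⇒ overall = 9/28 × 45/37 = 405/1036

405/1036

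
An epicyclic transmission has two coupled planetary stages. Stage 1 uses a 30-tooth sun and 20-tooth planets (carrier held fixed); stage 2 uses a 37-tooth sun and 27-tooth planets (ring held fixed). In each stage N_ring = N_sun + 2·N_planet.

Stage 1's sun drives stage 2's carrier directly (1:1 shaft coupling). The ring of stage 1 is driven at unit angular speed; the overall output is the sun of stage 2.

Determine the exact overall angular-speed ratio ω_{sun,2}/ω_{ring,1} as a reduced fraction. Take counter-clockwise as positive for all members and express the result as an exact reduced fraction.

Stage 1: N_ring = 30 + 2·20 = 70
Stage 1: 30(ω_s−ω_c) = −70(ω_r−ω_c),  ω_c=0, ω_r=1
Stage 1: ω_s = 0 − (70/30)(1−0) = -7/3
  ⇒ ω_s¹/ω_r¹ = -7/3
Stage 2: N_ring = 37 + 2·27 = 91
Stage 2: 37(ω_s−ω_c) = −91(ω_r−ω_c),  ω_r=0, ω_c=1
Stage 2: ω_s = 1 − (91/37)(0−1) = 128/37
  ⇒ ω_s²/ω_c² = 128/37
Coupling ω_c² = ω_s¹ ⇒ overall = -7/3 × 128/37 = -896/111

-896/111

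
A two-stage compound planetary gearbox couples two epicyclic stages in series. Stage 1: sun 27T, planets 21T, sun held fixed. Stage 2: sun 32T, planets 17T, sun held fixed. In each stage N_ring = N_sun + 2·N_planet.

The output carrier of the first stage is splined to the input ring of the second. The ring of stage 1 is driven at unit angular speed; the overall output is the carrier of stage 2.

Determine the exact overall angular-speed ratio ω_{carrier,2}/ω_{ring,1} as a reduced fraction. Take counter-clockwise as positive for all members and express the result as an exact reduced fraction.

Stage 1: N_ring = 27 + 2·21 = 69
Stage 1: 27(ω_s−ω_c) = −69(ω_r−ω_c),  ω_s=0, ω_r=1
Stage 1: 27(0−ω_c) = −69(1−ω_c)  ⇒  96ω_c = 69  ⇒  ω_c = 23/32
  ⇒ ω_c¹/ω_r¹ = 23/32
Stage 2: N_ring = 32 + 2·17 = 66
Stage 2: 32(ω_s−ω_c) = −66(ω_r−ω_c),  ω_s=0, ω_r=1
Stage 2: 32(0−ω_c) = −66(1−ω_c)  ⇒  98ω_c = 66  ⇒  ω_c = 33/49
  ⇒ ω_c²/ω_r² = 33/49
Coupling ω_r² = ω_c¹ ⇒ overall = 23/32 × 33/49 = 759/1568

759/1568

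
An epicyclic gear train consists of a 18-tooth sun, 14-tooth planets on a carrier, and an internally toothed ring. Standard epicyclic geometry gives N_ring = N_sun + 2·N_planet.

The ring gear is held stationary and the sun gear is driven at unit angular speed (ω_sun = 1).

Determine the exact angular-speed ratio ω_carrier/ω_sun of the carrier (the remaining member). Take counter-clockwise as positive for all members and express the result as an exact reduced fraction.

N_ring = 18 + 2·14 = 46
18(ω_s−ω_c) = −46(ω_r−ω_c),  ω_r=0, ω_s=1
18(1−ω_c) = −46(0−ω_c)  ⇒  64ω_c = 18  ⇒  ω_c = 9/32
ω_c/ω_s = 9/32

9/32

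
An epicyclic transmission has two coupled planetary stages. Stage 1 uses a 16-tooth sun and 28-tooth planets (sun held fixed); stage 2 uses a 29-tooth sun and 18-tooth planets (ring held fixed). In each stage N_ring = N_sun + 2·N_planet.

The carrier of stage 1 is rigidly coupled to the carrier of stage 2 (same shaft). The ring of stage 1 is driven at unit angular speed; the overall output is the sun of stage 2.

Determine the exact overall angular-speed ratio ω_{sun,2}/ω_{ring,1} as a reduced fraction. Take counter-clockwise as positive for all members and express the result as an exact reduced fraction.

Stage 1: N_ring = 16 + 2·28 = 72
Stage 1: 16(ω_s−ω_c) = −72(ω_r−ω_c),  ω_s=0, ω_r=1
Stage 1: 16(0−ω_c) = −72(1−ω_c)  ⇒  88ω_c = 72  ⇒  ω_c = 9/11
  ⇒ ω_c¹/ω_r¹ = 9/11
Stage 2: N_ring = 29 + 2·18 = 65
Stage 2: 29(ω_s−ω_c) = −65(ω_r−ω_c),  ω_r=0, ω_c=1
Stage 2: ω_s = 1 − (65/29)(0−1) = 94/29
  ⇒ ω_s²/ω_c² = 94/29
Coupling ω_c² = ω_c¹ ⇒ overall = 9/11 × 94/29 = 846/319

846/319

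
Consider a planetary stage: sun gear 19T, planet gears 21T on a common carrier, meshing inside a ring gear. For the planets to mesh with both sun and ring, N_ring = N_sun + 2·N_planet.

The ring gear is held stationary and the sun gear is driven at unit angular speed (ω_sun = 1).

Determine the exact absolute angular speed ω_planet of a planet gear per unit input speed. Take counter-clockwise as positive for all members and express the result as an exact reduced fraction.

N_ring = 19 + 2·21 = 61
19(ω_s−ω_c) = −61(ω_r−ω_c),  ω_r=0, ω_s=1
19(1−ω_c) = −61(0−ω_c)  ⇒  80ω_c = 19  ⇒  ω_c = 19/80
sun–planet: 19·(1−19/80) = −21·(ω_p−ω_c)  ⇒  ω_p−ω_c = −(19/21)·(61/80) = -1159/1680
ω_p = 19/80 − 1159/1680 = -19/42

-19/42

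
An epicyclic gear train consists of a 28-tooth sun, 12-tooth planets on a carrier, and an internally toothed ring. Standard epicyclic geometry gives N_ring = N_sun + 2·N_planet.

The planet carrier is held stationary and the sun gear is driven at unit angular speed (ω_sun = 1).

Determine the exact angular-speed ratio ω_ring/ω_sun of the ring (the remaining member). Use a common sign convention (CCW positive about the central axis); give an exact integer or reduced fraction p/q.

-7/13

N_ring = 28 + 2·12 = 52
28(ω_s−ω_c) = −52(ω_r−ω_c),  ω_c=0, ω_s=1
ω_r = 0 − (28/52)(1−0) = -7/13
ω_r/ω_s = -7/13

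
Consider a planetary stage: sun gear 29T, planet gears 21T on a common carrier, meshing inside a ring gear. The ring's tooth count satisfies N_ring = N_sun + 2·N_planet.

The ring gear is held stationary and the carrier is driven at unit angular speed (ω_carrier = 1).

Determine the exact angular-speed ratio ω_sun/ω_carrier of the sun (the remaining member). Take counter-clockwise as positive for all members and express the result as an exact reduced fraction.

N_ring = 29 + 2·21 = 71
29(ω_s−ω_c) = −71(ω_r−ω_c),  ω_r=0, ω_c=1
ω_s = 1 − (71/29)(0−1) = 100/29
ω_s/ω_c = 100/29

100/29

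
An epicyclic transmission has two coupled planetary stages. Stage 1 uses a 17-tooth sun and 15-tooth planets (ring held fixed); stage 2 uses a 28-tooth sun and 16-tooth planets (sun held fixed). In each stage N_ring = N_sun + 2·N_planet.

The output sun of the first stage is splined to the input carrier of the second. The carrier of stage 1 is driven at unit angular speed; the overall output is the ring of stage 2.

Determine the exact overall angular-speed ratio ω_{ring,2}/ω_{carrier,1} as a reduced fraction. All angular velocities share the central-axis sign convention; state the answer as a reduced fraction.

Stage 1: N_ring = 17 + 2·15 = 47
Stage 1: 17(ω_s−ω_c) = −47(ω_r−ω_c),  ω_r=0, ω_c=1
Stage 1: ω_s = 1 − (47/17)(0−1) = 64/17
  ⇒ ω_s¹/ω_c¹ = 64/17
Stage 2: N_ring = 28 + 2·16 = 60
Stage 2: 28(ω_s−ω_c) = −60(ω_r−ω_c),  ω_s=0, ω_c=1
Stage 2: ω_r = 1 − (28/60)(0−1) = 22/15
  ⇒ ω_r²/ω_c² = 22/15
Coupling ω_c² = ω_s¹ ⇒ overall = 64/17 × 22/15 = 1408/255

1408/255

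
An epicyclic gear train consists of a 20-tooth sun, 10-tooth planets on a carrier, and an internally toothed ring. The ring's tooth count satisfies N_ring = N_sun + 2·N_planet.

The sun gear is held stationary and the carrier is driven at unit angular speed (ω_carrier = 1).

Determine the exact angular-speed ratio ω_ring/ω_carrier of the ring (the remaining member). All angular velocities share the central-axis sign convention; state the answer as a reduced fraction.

3/2

N_ring = 20 + 2·10 = 40
20(ω_s−ω_c) = −40(ω_r−ω_c),  ω_s=0, ω_c=1
ω_r = 1 − (20/40)(0−1) = 3/2
ω_r/ω_c = 3/2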